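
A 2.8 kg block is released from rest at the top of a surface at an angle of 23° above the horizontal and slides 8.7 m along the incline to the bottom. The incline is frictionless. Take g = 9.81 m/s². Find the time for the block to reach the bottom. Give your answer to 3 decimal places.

The weight component along the incline is mg sin 23° = 10.733 N and the normal force is N = mg cos 23° = 25.284 N.
With no friction, a = g sin 23° = 3.8331 m/s².
Starting from rest, L = ½at², so t = √(2L/a) = √(2 × 8.7 / 3.8331) = 2.1306 s.

2.131 s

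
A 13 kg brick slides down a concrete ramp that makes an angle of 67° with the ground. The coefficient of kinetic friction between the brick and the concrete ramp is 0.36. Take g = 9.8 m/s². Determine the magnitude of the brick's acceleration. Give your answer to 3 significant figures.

7.64 m/s²

Resolving the weight along the incline: the component pulling the brick down the slope is mg sin 67° = 13 × 9.8 × 0.9205 = 117.272 N, and the normal force is N = mg cos 67° = 13 × 9.8 × 0.3907 = 49.775 N.
Kinetic friction acts up the slope with magnitude f = μN = 0.36 × 49.775 = 17.919 N.
Net force along the incline is 117.272 − 17.919 = 99.353 N, so a = 99.353 / 13 = 7.6425 m/s².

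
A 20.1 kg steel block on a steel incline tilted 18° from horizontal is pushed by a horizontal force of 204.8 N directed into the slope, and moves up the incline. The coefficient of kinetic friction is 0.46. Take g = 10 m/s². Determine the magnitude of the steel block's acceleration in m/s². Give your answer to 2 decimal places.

0.78 m/s²

The horizontal push has components F cos 18° = 204.8 × 0.9511 = 194.785 N up the incline and F sin 18° = 204.8 × 0.3090 = 63.283 N pressing into the surface.
The normal force is therefore N = mg cos 18° + F sin 18° = 191.171 + 63.283 = 254.454 N, and kinetic friction down the slope is μN = 0.46 × 254.454 = 117.049 N.
Along the incline: F cos 18° − mg sin 18° − μN = ma, so 194.785 − 62.109 − 117.049 = 20.1 a, giving a = 0.7775 m/s².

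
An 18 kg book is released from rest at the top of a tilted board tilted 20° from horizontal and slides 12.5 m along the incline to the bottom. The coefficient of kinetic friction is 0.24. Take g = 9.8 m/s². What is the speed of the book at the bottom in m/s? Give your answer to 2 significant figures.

5.3 m/s

The weight component along the incline is mg sin 20° = 60.332 N and the normal force is N = mg cos 20° = 165.762 N.
Friction up the slope is f = μN = 0.24 × 165.762 = 39.783 N, so the net downslope force is 60.332 − 39.783 = 20.549 N and a = 20.549 / 18 = 1.1416 m/s².
Starting from rest over a distance of 12.5 m, v² = 2aL = 2 × 1.1416 × 12.5 = 28.5400, so v = 5.3423 m/s.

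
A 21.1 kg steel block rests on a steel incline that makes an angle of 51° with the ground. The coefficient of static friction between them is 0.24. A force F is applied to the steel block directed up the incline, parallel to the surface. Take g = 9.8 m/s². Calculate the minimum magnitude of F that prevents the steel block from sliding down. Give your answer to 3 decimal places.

129.467 N

The normal force is N = mg cos 51° = 130.131 N. With F at its minimum the steel block is on the verge of sliding down, so static friction is at its maximum μ_s N = 0.24 × 130.131 = 31.231 N and acts up the slope.
Equilibrium along the incline: F + μ_s N = mg sin 51°, so F = 160.698 − 31.231 = 129.467 N.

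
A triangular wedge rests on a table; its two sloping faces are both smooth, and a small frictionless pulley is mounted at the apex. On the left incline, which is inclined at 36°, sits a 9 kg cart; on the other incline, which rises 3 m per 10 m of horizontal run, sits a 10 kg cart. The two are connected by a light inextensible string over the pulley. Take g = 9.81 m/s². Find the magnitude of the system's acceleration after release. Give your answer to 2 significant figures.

1.2 m/s²

Resolve each weight along its own incline: the 9 kg mass has component 9 × 9.81 × sin 36° = 51.896 N down its slope, and the 10 kg mass has 10 × 9.81 × sin 16.70° = 28.189 N down its slope.
The 9 kg side's 51.896 N exceeds the other side's 28.189 N, so that mass slides down and the 10 kg mass slides up. Taking that direction as positive, Newton's second law for the whole system gives 51.896 − 28.189 = (9 + 10) a, so a = 23.707 / 19 = 1.2477 m/s².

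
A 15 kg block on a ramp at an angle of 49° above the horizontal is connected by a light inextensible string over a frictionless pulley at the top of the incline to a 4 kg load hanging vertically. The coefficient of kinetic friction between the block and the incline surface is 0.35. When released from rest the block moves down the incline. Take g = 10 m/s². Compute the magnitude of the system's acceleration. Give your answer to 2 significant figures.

For the block on the incline: the weight component along the slope is m₁g sin 49° = 15 × 10 × 0.7547 = 113.205 N and the normal force is N = m₁g cos 49° = 98.409 N.
Kinetic friction opposes the block's motion down the incline: f = μN = 0.35 × 98.409 = 34.443 N acting up the slope.
Newton's second law for the block (down-slope positive): 113.205 − 34.443 − T = 15 a. For the hanging load (upward positive): T − 4 × 10 = 4 a.
Adding the two equations eliminates T: 38.762 = 19 a, so a = 2.0401 m/s².

2.0 m/s²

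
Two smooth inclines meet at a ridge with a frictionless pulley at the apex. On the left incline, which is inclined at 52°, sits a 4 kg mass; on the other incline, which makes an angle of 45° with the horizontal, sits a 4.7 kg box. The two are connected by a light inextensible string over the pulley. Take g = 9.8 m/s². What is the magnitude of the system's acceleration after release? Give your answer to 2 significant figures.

Resolve each weight along its own incline: the 4 kg mass has component 4 × 9.8 × sin 52° = 30.890 N down its slope, and the 4.7 kg mass has 4.7 × 9.8 × sin 45° = 32.569 N down its slope.
The 4.7 kg side's 32.569 N exceeds the other side's 30.890 N, so that mass slides down and the 4 kg mass slides up. Taking that direction as positive, Newton's second law for the whole system gives 32.569 − 30.890 = (4 + 4.7) a, so a = 1.679 / 8.7 = 0.1930 m/s².

0.19 m/s²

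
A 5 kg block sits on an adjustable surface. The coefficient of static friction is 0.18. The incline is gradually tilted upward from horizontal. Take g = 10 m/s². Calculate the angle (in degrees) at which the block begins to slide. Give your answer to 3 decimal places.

10.204°

At the threshold of sliding, static friction is at its maximum μ_s N and exactly balances the weight component along the incline: mg sin θ = μ_s mg cos θ.
Hence tan θ = μ_s = 0.18, so θ = arctan(0.18) = 10.2040°.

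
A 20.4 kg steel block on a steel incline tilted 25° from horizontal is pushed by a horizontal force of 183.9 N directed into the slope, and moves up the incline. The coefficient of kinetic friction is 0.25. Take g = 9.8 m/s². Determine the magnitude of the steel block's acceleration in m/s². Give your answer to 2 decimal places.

The horizontal push has components F cos 25° = 183.9 × 0.9063 = 166.669 N up the incline and F sin 25° = 183.9 × 0.4226 = 77.716 N pressing into the surface.
The normal force is therefore N = mg cos 25° + F sin 25° = 181.187 + 77.716 = 258.903 N, and kinetic friction down the slope is μN = 0.25 × 258.903 = 64.726 N.
Along the incline: F cos 25° − mg sin 25° − μN = ma, so 166.669 − 84.486 − 64.726 = 20.4 a, giving a = 0.8557 m/s².

0.86 m/s²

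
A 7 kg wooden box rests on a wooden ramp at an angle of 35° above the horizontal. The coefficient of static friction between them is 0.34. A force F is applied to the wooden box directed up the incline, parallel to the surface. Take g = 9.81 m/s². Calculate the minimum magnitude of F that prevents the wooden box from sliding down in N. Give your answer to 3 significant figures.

20.3 N

The normal force is N = mg cos 35° = 56.251 N. With F at its minimum the wooden box is on the verge of sliding down, so static friction is at its maximum μ_s N = 0.34 × 56.251 = 19.125 N and acts up the slope.
Equilibrium along the incline: F + μ_s N = mg sin 35°, so F = 39.387 − 19.125 = 20.262 N.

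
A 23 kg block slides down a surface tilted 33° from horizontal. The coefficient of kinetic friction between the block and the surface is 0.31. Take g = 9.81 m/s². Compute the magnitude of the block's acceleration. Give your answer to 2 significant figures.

Resolving the weight along the incline: the component pulling the block down the slope is mg sin 33° = 23 × 9.81 × 0.5446 = 122.878 N, and the normal force is N = mg cos 33° = 23 × 9.81 × 0.8387 = 189.236 N.
Kinetic friction acts up the slope with magnitude f = μN = 0.31 × 189.236 = 58.663 N.
Net force along the incline is 122.878 − 58.663 = 64.215 N, so a = 64.215 / 23 = 2.7920 m/s².

2.8 m/s²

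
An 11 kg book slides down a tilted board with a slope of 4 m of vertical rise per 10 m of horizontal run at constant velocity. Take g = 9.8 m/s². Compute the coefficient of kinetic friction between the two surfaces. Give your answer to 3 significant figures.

0.400

At constant velocity the net force along the incline is zero: mg sin 21.80° = μ mg cos 21.80°.
So μ = tan 21.80° = 0.3714 / 0.9285 = 0.4000.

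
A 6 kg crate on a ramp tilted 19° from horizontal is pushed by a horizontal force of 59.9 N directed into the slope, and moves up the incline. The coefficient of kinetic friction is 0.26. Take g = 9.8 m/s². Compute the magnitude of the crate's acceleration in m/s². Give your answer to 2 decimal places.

The horizontal push has components F cos 19° = 59.9 × 0.9455 = 56.635 N up the incline and F sin 19° = 59.9 × 0.3256 = 19.503 N pressing into the surface.
The normal force is therefore N = mg cos 19° + F sin 19° = 55.595 + 19.503 = 75.098 N, and kinetic friction down the slope is μN = 0.26 × 75.098 = 19.525 N.
Along the incline: F cos 19° − mg sin 19° − μN = ma, so 56.635 − 19.145 − 19.525 = 6 a, giving a = 2.9942 m/s².

2.99 m/s²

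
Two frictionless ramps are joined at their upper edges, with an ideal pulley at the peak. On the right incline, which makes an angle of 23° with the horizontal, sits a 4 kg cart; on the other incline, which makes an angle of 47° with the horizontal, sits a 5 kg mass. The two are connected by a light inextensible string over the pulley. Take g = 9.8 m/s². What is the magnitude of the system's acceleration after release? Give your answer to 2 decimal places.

Resolve each weight along its own incline: the 4 kg mass has component 4 × 9.8 × sin 23° = 15.317 N down its slope, and the 5 kg mass has 5 × 9.8 × sin 47° = 35.836 N down its slope.
The 5 kg side's 35.836 N exceeds the other side's 15.317 N, so that mass slides down and the 4 kg mass slides up. Taking that direction as positive, Newton's second law for the whole system gives 35.836 − 15.317 = (4 + 5) a, so a = 20.519 / 9 = 2.2799 m/s².

2.28 m/s²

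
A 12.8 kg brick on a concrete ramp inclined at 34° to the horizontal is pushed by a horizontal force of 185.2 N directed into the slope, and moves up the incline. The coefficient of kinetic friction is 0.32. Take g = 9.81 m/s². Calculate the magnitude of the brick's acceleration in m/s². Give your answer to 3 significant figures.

1.32 m/s²

The horizontal push has components F cos 34° = 185.2 × 0.8290 = 153.531 N up the incline and F sin 34° = 185.2 × 0.5592 = 103.564 N pressing into the surface.
The normal force is therefore N = mg cos 34° + F sin 34° = 104.096 + 103.564 = 207.660 N, and kinetic friction down the slope is μN = 0.32 × 207.660 = 66.451 N.
Along the incline: F cos 34° − mg sin 34° − μN = ma, so 153.531 − 70.218 − 66.451 = 12.8 a, giving a = 1.3173 m/s².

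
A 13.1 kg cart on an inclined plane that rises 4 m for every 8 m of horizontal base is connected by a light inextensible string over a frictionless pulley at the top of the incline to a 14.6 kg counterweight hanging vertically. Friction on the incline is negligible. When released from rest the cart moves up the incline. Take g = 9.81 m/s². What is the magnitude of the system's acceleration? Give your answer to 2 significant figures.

3.1 m/s²

For the cart on the incline: the weight component along the slope is m₁g sin 26.57° = 13.1 × 9.81 × 0.4472 = 57.470 N and the normal force is N = m₁g cos 26.57° = 114.944 N.
Newton's second law for the cart (up-slope positive): T − 57.470 = 13.1 a. For the hanging counterweight (downward positive): 14.6 × 9.81 − T = 14.6 a.
Adding the two equations eliminates T: 85.756 = 27.7 a, so a = 3.0959 m/s².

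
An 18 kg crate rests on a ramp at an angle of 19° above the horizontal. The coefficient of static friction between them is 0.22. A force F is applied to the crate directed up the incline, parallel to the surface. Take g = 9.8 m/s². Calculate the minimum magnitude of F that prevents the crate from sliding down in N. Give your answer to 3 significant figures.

20.7 N

The normal force is N = mg cos 19° = 166.789 N. With F at its minimum the crate is on the verge of sliding down, so static friction is at its maximum μ_s N = 0.22 × 166.789 = 36.694 N and acts up the slope.
Equilibrium along the incline: F + μ_s N = mg sin 19°, so F = 57.430 − 36.694 = 20.736 N.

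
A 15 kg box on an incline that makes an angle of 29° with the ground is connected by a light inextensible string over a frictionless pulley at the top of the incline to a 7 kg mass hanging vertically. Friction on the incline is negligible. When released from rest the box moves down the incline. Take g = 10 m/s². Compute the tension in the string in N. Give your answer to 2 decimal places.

70.87 N

For the box on the incline: the weight component along the slope is m₁g sin 29° = 15 × 10 × 0.4848 = 72.720 N and the normal force is N = m₁g cos 29° = 131.193 N.
Newton's second law for the box (down-slope positive): 72.720 − T = 15 a. For the hanging mass (upward positive): T − 7 × 10 = 7 a.
Adding the two equations eliminates T: 2.720 = 22 a, so a = 0.1236 m/s².
Then from the hanging mass's equation, T = 7 × (10 + 0.1236) = 70.865 N.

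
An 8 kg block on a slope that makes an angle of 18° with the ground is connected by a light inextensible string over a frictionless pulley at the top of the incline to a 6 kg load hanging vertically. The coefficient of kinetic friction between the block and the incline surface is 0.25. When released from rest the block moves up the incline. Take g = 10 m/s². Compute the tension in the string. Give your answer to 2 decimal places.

For the block on the incline: the weight component along the slope is m₁g sin 18° = 8 × 10 × 0.3090 = 24.720 N and the normal force is N = m₁g cos 18° = 76.085 N.
Kinetic friction opposes the block's motion up the incline: f = μN = 0.25 × 76.085 = 19.021 N acting down the slope.
Newton's second law for the block (up-slope positive): T − 24.720 − 19.021 = 8 a. For the hanging load (downward positive): 6 × 10 − T = 6 a.
Adding the two equations eliminates T: 16.259 = 14 a, so a = 1.1614 m/s².
Then from the hanging load's equation, T = 6 × (10 − 1.1614) = 53.032 N.

53.03 N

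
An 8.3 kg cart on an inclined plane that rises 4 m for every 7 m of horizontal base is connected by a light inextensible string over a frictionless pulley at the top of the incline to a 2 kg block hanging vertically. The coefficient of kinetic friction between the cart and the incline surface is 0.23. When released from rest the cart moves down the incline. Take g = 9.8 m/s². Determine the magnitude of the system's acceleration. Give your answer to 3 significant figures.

0.438 m/s²

For the cart on the incline: the weight component along the slope is m₁g sin 29.74° = 8.3 × 9.8 × 0.4961 = 40.353 N and the normal force is N = m₁g cos 29.74° = 70.623 N.
Kinetic friction opposes the cart's motion down the incline: f = μN = 0.23 × 70.623 = 16.243 N acting up the slope.
Newton's second law for the cart (down-slope positive): 40.353 − 16.243 − T = 8.3 a. For the hanging block (upward positive): T − 2 × 9.8 = 2 a.
Adding the two equations eliminates T: 4.510 = 10.3 a, so a = 0.4379 m/s².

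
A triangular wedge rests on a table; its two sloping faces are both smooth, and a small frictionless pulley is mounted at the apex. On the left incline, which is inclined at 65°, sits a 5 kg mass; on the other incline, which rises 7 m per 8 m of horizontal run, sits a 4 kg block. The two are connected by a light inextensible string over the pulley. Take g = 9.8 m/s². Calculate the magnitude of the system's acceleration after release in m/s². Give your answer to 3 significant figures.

Resolve each weight along its own incline: the 5 kg mass has component 5 × 9.8 × sin 65° = 44.409 N down its slope, and the 4 kg mass has 4 × 9.8 × sin 41.19° = 25.813 N down its slope.
The 5 kg side's 44.409 N exceeds the other side's 25.813 N, so that mass slides down and the 4 kg mass slides up. Taking that direction as positive, Newton's second law for the whole system gives 44.409 − 25.813 = (5 + 4) a, so a = 18.596 / 9 = 2.0662 m/s².

2.07 m/s²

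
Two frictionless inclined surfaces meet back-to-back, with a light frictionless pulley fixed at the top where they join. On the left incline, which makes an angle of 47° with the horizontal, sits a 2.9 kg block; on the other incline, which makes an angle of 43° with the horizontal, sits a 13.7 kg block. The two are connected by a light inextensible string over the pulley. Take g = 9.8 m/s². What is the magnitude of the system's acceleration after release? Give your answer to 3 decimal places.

Resolve each weight along its own incline: the 2.9 kg mass has component 2.9 × 9.8 × sin 47° = 20.785 N down its slope, and the 13.7 kg mass has 13.7 × 9.8 × sin 43° = 91.565 N down its slope.
The 13.7 kg side's 91.565 N exceeds the other side's 20.785 N, so that mass slides down and the 2.9 kg mass slides up. Taking that direction as positive, Newton's second law for the whole system gives 91.565 − 20.785 = (2.9 + 13.7) a, so a = 70.780 / 16.6 = 4.2639 m/s².

4.264 m/s²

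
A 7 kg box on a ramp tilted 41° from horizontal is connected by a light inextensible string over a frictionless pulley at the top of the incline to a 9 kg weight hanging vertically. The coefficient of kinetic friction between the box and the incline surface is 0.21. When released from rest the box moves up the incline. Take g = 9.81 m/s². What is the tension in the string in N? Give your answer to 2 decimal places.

70.09 N

For the box on the incline: the weight component along the slope is m₁g sin 41° = 7 × 9.81 × 0.6561 = 45.054 N and the normal force is N = m₁g cos 41° = 51.826 N.
Kinetic friction opposes the box's motion up the incline: f = μN = 0.21 × 51.826 = 10.883 N acting down the slope.
Newton's second law for the box (up-slope positive): T − 45.054 − 10.883 = 7 a. For the hanging weight (downward positive): 9 × 9.81 − T = 9 a.
Adding the two equations eliminates T: 32.353 = 16 a, so a = 2.0221 m/s².
Then from the hanging weight's equation, T = 9 × (9.81 − 2.0221) = 70.091 N.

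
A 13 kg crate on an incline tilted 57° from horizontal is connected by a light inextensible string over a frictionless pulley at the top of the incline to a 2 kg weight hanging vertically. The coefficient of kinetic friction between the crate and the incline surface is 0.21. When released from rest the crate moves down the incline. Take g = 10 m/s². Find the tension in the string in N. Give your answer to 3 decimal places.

29.888 N

For the crate on the incline: the weight component along the slope is m₁g sin 57° = 13 × 10 × 0.8387 = 109.031 N and the normal force is N = m₁g cos 57° = 70.803 N.
Kinetic friction opposes the crate's motion down the incline: f = μN = 0.21 × 70.803 = 14.869 N acting up the slope.
Newton's second law for the crate (down-slope positive): 109.031 − 14.869 − T = 13 a. For the hanging weight (upward positive): T − 2 × 10 = 2 a.
Adding the two equations eliminates T: 74.162 = 15 a, so a = 4.9441 m/s².
Then from the hanging weight's equation, T = 2 × (10 + 4.9441) = 29.888 N.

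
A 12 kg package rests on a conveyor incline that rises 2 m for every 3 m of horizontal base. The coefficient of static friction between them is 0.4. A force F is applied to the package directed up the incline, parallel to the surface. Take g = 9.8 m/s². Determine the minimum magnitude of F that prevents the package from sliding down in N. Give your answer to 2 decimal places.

The normal force is N = mg cos 33.69° = 97.849 N. With F at its minimum the package is on the verge of sliding down, so static friction is at its maximum μ_s N = 0.4 × 97.849 = 39.140 N and acts up the slope.
Equilibrium along the incline: F + μ_s N = mg sin 33.69°, so F = 65.233 − 39.140 = 26.093 N.

26.09 N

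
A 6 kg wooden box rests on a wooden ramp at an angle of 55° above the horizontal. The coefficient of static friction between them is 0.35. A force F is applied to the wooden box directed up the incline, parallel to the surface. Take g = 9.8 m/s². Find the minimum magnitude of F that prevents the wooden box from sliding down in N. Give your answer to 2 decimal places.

36.36 N

The normal force is N = mg cos 55° = 33.726 N. With F at its minimum the wooden box is on the verge of sliding down, so static friction is at its maximum μ_s N = 0.35 × 33.726 = 11.804 N and acts up the slope.
Equilibrium along the incline: F + μ_s N = mg sin 55°, so F = 48.166 − 11.804 = 36.362 N.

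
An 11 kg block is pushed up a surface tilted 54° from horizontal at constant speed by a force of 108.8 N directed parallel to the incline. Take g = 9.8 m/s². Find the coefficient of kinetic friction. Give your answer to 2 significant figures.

At constant speed ΣF = 0 along the incline. The applied 108.8 N acts up the slope; the weight component mg sin 54° = 87.212 N and kinetic friction μN both act down the slope.
So 108.8 = 87.212 + μ × 63.363, giving μ = (108.8 − 87.212) / 63.363 = 0.3407.

0.34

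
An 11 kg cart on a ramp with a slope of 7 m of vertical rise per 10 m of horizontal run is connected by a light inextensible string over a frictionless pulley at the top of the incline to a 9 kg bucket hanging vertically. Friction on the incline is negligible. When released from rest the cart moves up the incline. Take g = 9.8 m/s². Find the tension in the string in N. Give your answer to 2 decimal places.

76.33 N

For the cart on the incline: the weight component along the slope is m₁g sin 34.99° = 11 × 9.8 × 0.5735 = 61.823 N and the normal force is N = m₁g cos 34.99° = 88.313 N.
Newton's second law for the cart (up-slope positive): T − 61.823 = 11 a. For the hanging bucket (downward positive): 9 × 9.8 − T = 9 a.
Adding the two equations eliminates T: 26.377 = 20 a, so a = 1.3188 m/s².
Then from the hanging bucket's equation, T = 9 × (9.8 − 1.3188) = 76.331 N.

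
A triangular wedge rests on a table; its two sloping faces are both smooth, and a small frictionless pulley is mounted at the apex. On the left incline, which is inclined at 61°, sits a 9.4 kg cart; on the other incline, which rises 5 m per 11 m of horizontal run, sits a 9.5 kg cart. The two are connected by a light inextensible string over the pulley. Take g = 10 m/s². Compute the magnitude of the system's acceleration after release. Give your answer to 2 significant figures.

2.3 m/s²

Resolve each weight along its own incline: the 9.4 kg mass has component 9.4 × 10 × sin 61° = 82.214 N down its slope, and the 9.5 kg mass has 9.5 × 10 × sin 24.44° = 39.311 N down its slope.
The 9.4 kg side's 82.214 N exceeds the other side's 39.311 N, so that mass slides down and the 9.5 kg mass slides up. Taking that direction as positive, Newton's second law for the whole system gives 82.214 − 39.311 = (9.4 + 9.5) a, so a = 42.903 / 18.9 = 2.2700 m/s².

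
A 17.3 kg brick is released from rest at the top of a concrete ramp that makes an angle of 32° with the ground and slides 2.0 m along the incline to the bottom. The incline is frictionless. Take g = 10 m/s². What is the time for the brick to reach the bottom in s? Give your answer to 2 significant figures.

The weight component along the incline is mg sin 32° = 91.676 N and the normal force is N = mg cos 32° = 146.712 N.
With no friction, a = g sin 32° = 5.2992 m/s².
Starting from rest, L = ½at², so t = √(2L/a) = √(2 × 2.0 / 5.2992) = 0.8688 s.

0.87 s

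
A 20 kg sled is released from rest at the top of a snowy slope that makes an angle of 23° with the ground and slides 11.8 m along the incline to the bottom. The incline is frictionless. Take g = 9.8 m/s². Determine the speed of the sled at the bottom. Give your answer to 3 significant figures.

The weight component along the incline is mg sin 23° = 76.583 N and the normal force is N = mg cos 23° = 180.419 N.
With no friction, a = g sin 23° = 3.8292 m/s².
Starting from rest over a distance of 11.8 m, v² = 2aL = 2 × 3.8292 × 11.8 = 90.3691, so v = 9.5063 m/s.

9.51 m/s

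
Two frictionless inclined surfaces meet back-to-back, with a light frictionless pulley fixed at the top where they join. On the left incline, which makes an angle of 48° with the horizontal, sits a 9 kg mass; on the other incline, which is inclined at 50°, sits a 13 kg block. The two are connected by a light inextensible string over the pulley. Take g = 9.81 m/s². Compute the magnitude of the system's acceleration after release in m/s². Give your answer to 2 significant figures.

1.5 m/s²

Resolve each weight along its own incline: the 9 kg mass has component 9 × 9.81 × sin 48° = 65.612 N down its slope, and the 13 kg mass has 13 × 9.81 × sin 50° = 97.694 N down its slope.
The 13 kg side's 97.694 N exceeds the other side's 65.612 N, so that mass slides down and the 9 kg mass slides up. Taking that direction as positive, Newton's second law for the whole system gives 97.694 − 65.612 = (9 + 13) a, so a = 32.082 / 22 = 1.4583 m/s².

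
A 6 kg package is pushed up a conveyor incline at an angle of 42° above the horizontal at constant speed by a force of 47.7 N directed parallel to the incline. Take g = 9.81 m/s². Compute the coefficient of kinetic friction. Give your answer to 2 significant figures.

0.19

At constant speed ΣF = 0 along the incline. The applied 47.7 N acts up the slope; the weight component mg sin 42° = 39.385 N and kinetic friction μN both act down the slope.
So 47.7 = 39.385 + μ × 43.742, giving μ = (47.7 − 39.385) / 43.742 = 0.1901.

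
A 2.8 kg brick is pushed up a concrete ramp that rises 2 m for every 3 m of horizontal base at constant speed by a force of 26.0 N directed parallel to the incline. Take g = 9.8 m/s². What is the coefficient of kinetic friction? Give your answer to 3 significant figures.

0.472

At constant speed ΣF = 0 along the incline. The applied 26.0 N acts up the slope; the weight component mg sin 33.69° = 15.221 N and kinetic friction μN both act down the slope.
So 26.0 = 15.221 + μ × 22.831, giving μ = (26.0 − 15.221) / 22.831 = 0.4721.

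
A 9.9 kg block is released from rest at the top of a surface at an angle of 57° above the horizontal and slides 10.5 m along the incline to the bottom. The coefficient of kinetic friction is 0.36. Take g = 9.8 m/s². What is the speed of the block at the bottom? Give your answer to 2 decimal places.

11.50 m/s

The weight component along the incline is mg sin 57° = 81.368 N and the normal force is N = mg cos 57° = 52.841 N.
Friction up the slope is f = μN = 0.36 × 52.841 = 19.023 N, so the net downslope force is 81.368 − 19.023 = 62.345 N and a = 62.345 / 9.9 = 6.2975 m/s².
Starting from rest over a distance of 10.5 m, v² = 2aL = 2 × 6.2975 × 10.5 = 132.2475, so v = 11.4999 m/s.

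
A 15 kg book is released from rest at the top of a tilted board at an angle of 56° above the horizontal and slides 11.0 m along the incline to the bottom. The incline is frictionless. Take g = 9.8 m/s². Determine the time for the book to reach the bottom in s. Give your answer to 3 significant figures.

1.65 s

The weight component along the incline is mg sin 56° = 121.869 N and the normal force is N = mg cos 56° = 82.201 N.
With no friction, a = g sin 56° = 8.1246 m/s².
Starting from rest, L = ½at², so t = √(2L/a) = √(2 × 11.0 / 8.1246) = 1.6455 s.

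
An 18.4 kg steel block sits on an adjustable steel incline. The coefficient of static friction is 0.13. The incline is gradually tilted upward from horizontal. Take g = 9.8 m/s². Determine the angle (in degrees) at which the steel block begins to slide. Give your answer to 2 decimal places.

7.41°

At the threshold of sliding, static friction is at its maximum μ_s N and exactly balances the weight component along the incline: mg sin θ = μ_s mg cos θ.
Hence tan θ = μ_s = 0.13, so θ = arctan(0.13) = 7.4069°.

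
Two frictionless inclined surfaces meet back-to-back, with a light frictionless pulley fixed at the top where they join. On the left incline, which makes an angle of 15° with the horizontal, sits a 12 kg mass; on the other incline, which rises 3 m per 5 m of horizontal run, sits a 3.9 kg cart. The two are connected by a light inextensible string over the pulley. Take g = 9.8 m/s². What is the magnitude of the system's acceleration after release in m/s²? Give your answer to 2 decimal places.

0.68 m/s²

Resolve each weight along its own incline: the 12 kg mass has component 12 × 9.8 × sin 15° = 30.437 N down its slope, and the 3.9 kg mass has 3.9 × 9.8 × sin 30.96° = 19.664 N down its slope.
The 12 kg side's 30.437 N exceeds the other side's 19.664 N, so that mass slides down and the 3.9 kg mass slides up. Taking that direction as positive, Newton's second law for the whole system gives 30.437 − 19.664 = (12 + 3.9) a, so a = 10.773 / 15.9 = 0.6775 m/s².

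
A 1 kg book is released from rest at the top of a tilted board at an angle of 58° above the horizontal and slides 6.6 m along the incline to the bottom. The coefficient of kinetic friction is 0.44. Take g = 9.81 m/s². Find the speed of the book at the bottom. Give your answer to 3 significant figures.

8.92 m/s

The weight component along the incline is mg sin 58° = 8.319 N and the normal force is N = mg cos 58° = 5.199 N.
Friction up the slope is f = μN = 0.44 × 5.199 = 2.288 N, so the net downslope force is 8.319 − 2.288 = 6.031 N and a = 6.031 / 1 = 6.0310 m/s².
Starting from rest over a distance of 6.6 m, v² = 2aL = 2 × 6.0310 × 6.6 = 79.6092, so v = 8.9224 m/s.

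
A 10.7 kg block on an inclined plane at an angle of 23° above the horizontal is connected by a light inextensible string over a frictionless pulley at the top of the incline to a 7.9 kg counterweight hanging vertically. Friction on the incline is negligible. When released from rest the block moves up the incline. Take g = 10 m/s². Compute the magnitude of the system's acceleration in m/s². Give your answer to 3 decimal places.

2.000 m/s²

For the block on the incline: the weight component along the slope is m₁g sin 23° = 10.7 × 10 × 0.3907 = 41.805 N and the normal force is N = m₁g cos 23° = 98.494 N.
Newton's second law for the block (up-slope positive): T − 41.805 = 10.7 a. For the hanging counterweight (downward positive): 7.9 × 10 − T = 7.9 a.
Adding the two equations eliminates T: 37.195 = 18.6 a, so a = 1.9997 m/s².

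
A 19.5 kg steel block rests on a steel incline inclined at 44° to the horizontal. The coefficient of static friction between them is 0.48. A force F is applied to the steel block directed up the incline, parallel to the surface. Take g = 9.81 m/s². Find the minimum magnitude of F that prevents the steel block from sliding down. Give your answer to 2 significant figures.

The normal force is N = mg cos 44° = 137.606 N. With F at its minimum the steel block is on the verge of sliding down, so static friction is at its maximum μ_s N = 0.48 × 137.606 = 66.051 N and acts up the slope.
Equilibrium along the incline: F + μ_s N = mg sin 44°, so F = 132.885 − 66.051 = 66.834 N.

67 N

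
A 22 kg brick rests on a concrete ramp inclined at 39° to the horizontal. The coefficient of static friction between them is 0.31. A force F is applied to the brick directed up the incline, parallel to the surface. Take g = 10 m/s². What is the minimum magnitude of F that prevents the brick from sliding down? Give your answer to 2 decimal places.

85.45 N

The normal force is N = mg cos 39° = 170.972 N. With F at its minimum the brick is on the verge of sliding down, so static friction is at its maximum μ_s N = 0.31 × 170.972 = 53.001 N and acts up the slope.
Equilibrium along the incline: F + μ_s N = mg sin 39°, so F = 138.450 − 53.001 = 85.449 N.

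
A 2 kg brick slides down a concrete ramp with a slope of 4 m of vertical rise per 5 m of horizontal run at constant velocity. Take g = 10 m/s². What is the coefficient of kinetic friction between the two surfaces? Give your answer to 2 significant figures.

At constant velocity the net force along the incline is zero: mg sin 38.66° = μ mg cos 38.66°.
So μ = tan 38.66° = 0.6247 / 0.7809 = 0.8000.

0.80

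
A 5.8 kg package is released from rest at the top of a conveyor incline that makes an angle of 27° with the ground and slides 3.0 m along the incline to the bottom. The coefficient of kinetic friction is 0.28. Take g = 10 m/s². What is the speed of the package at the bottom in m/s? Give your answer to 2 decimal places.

The weight component along the incline is mg sin 27° = 26.331 N and the normal force is N = mg cos 27° = 51.678 N.
Friction up the slope is f = μN = 0.28 × 51.678 = 14.470 N, so the net downslope force is 26.331 − 14.470 = 11.861 N and a = 11.861 / 5.8 = 2.0450 m/s².
Starting from rest over a distance of 3.0 m, v² = 2aL = 2 × 2.0450 × 3.0 = 12.2700, so v = 3.5029 m/s.

3.50 m/s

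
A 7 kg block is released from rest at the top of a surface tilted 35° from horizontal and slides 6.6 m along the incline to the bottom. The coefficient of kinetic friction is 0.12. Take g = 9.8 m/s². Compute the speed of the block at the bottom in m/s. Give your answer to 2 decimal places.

The weight component along the incline is mg sin 35° = 39.347 N and the normal force is N = mg cos 35° = 56.194 N.
Friction up the slope is f = μN = 0.12 × 56.194 = 6.743 N, so the net downslope force is 39.347 − 6.743 = 32.604 N and a = 32.604 / 7 = 4.6577 m/s².
Starting from rest over a distance of 6.6 m, v² = 2aL = 2 × 4.6577 × 6.6 = 61.4816, so v = 7.8410 m/s.

7.84 m/s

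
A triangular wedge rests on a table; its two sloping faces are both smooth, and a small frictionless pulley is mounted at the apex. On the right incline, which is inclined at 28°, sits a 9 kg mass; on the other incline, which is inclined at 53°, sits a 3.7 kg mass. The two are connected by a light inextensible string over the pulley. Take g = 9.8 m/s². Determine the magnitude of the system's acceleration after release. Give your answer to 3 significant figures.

0.980 m/s²

Resolve each weight along its own incline: the 9 kg mass has component 9 × 9.8 × sin 28° = 41.407 N down its slope, and the 3.7 kg mass has 3.7 × 9.8 × sin 53° = 28.959 N down its slope.
The 9 kg side's 41.407 N exceeds the other side's 28.959 N, so that mass slides down and the 3.7 kg mass slides up. Taking that direction as positive, Newton's second law for the whole system gives 41.407 − 28.959 = (9 + 3.7) a, so a = 12.448 / 12.7 = 0.9802 m/s².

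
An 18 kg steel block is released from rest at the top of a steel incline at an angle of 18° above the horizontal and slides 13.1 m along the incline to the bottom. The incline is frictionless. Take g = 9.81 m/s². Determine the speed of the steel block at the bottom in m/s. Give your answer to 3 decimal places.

8.912 m/s

The weight component along the incline is mg sin 18° = 54.566 N and the normal force is N = mg cos 18° = 167.938 N.
With no friction, a = g sin 18° = 3.0315 m/s².
Starting from rest over a distance of 13.1 m, v² = 2aL = 2 × 3.0315 × 13.1 = 79.4253, so v = 8.9121 m/s.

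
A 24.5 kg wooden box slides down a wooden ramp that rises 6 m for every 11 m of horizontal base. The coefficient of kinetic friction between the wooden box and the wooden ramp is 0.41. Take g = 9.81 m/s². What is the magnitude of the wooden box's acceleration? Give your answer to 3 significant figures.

Resolving the weight along the incline: the component pulling the wooden box down the slope is mg sin 28.61° = 24.5 × 9.81 × 0.4789 = 115.101 N, and the normal force is N = mg cos 28.61° = 24.5 × 9.81 × 0.8779 = 210.999 N.
Kinetic friction acts up the slope with magnitude f = μN = 0.41 × 210.999 = 86.510 N.
Net force along the incline is 115.101 − 86.510 = 28.591 N, so a = 28.591 / 24.5 = 1.1670 m/s².

1.17 m/s²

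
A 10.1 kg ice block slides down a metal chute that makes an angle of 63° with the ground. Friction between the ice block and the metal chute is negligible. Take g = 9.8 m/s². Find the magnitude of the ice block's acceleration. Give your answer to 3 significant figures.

Resolving the weight along the incline: the component pulling the ice block down the slope is mg sin 63° = 10.1 × 9.8 × 0.8910 = 88.191 N, and the normal force is N = mg cos 63° = 10.1 × 9.8 × 0.4540 = 44.937 N.
With no friction the net force along the incline is 88.191 N, so a = g sin 63° = 88.191 / 10.1 = 8.7318 m/s².

8.73 m/s²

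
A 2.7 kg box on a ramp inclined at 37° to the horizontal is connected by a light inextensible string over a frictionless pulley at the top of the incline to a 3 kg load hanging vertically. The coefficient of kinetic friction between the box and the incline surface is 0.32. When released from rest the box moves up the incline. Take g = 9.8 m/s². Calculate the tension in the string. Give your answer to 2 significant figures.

26 N

For the box on the incline: the weight component along the slope is m₁g sin 37° = 2.7 × 9.8 × 0.6018 = 15.924 N and the normal force is N = m₁g cos 37° = 21.132 N.
Kinetic friction opposes the box's motion up the incline: f = μN = 0.32 × 21.132 = 6.762 N acting down the slope.
Newton's second law for the box (up-slope positive): T − 15.924 − 6.762 = 2.7 a. For the hanging load (downward positive): 3 × 9.8 − T = 3 a.
Adding the two equations eliminates T: 6.714 = 5.7 a, so a = 1.1779 m/s².
Then from the hanging load's equation, T = 3 × (9.8 − 1.1779) = 25.866 N.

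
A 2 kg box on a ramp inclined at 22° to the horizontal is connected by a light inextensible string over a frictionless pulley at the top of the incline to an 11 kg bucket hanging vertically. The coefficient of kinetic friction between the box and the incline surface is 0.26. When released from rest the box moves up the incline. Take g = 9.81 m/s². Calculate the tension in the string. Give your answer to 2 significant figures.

For the box on the incline: the weight component along the slope is m₁g sin 22° = 2 × 9.81 × 0.3746 = 7.350 N and the normal force is N = m₁g cos 22° = 18.191 N.
Kinetic friction opposes the box's motion up the incline: f = μN = 0.26 × 18.191 = 4.730 N acting down the slope.
Newton's second law for the box (up-slope positive): T − 7.350 − 4.730 = 2 a. For the hanging bucket (downward positive): 11 × 9.81 − T = 11 a.
Adding the two equations eliminates T: 95.830 = 13 a, so a = 7.3715 m/s².
Then from the hanging bucket's equation, T = 11 × (9.81 − 7.3715) = 26.824 N.

27 N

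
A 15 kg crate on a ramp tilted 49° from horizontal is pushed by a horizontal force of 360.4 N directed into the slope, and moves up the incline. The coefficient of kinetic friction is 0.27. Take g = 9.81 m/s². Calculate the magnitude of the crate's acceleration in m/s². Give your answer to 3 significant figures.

The horizontal push has components F cos 49° = 360.4 × 0.6561 = 236.458 N up the incline and F sin 49° = 360.4 × 0.7547 = 271.994 N pressing into the surface.
The normal force is therefore N = mg cos 49° + F sin 49° = 96.545 + 271.994 = 368.539 N, and kinetic friction down the slope is μN = 0.27 × 368.539 = 99.506 N.
Along the incline: F cos 49° − mg sin 49° − μN = ma, so 236.458 − 111.054 − 99.506 = 15 a, giving a = 1.7265 m/s².

1.73 m/s²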